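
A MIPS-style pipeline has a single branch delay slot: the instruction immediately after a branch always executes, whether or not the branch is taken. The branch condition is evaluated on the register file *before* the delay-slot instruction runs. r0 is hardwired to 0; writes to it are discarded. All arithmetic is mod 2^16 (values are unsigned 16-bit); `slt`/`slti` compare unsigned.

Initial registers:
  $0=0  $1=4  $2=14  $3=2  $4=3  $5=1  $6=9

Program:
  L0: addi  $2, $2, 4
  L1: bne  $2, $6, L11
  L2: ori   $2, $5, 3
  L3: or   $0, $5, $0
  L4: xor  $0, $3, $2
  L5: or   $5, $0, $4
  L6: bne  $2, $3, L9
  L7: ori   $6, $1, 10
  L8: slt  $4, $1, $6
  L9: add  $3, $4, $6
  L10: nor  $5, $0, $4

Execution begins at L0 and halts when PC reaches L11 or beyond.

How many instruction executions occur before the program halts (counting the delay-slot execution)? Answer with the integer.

PC=0  addi  $2, $2, 4        | $0=0 $1=4 $2=18 $3=2 $4=3 $5=1 $6=9
PC=1  bne  $2, $6, L11       | $0=0 $1=4 $2=18 $3=2 $4=3 $5=1 $6=9  [TAKEN]
PC=2  ori   $2, $5, 3        | $0=0 $1=4 $2=3 $3=2 $4=3 $5=1 $6=9

3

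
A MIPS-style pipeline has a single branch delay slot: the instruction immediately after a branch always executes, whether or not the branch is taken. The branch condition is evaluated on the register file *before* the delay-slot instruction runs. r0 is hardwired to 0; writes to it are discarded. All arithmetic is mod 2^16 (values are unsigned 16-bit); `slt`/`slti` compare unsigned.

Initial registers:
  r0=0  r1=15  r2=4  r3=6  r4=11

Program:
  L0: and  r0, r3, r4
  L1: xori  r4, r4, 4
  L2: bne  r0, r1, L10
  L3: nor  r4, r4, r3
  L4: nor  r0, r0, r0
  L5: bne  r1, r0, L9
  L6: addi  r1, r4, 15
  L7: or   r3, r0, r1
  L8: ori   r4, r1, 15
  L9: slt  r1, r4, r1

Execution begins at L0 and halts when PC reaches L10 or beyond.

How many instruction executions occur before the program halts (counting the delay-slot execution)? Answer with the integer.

PC=0  and  r0, r3, r4        | r0=0 r1=15 r2=4 r3=6 r4=11
PC=1  xori  r4, r4, 4        | r0=0 r1=15 r2=4 r3=6 r4=15
PC=2  bne  r0, r1, L10       | r0=0 r1=15 r2=4 r3=6 r4=15  [TAKEN]
PC=3  nor  r4, r4, r3        | r0=0 r1=15 r2=4 r3=6 r4=65520

4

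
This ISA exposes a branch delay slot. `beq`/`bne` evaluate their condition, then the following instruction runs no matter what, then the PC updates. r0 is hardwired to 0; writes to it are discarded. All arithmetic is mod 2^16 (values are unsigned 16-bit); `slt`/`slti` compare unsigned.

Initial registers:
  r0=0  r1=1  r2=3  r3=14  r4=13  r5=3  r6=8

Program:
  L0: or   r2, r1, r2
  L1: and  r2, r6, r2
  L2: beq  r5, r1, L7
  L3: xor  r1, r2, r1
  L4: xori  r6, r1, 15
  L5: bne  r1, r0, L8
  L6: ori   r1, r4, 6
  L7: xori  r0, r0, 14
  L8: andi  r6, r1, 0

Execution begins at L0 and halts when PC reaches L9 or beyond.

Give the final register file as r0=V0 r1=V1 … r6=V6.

  step pc=0: or   r2, r1, r2  regs=(0,1,3,14,13,3,8)
  step pc=1: and  r2, r6, r2  regs=(0,1,0,14,13,3,8)
  step pc=2: beq  r5, r1, L7  cond=F  regs=(0,1,0,14,13,3,8)
  step pc=3: xor  r1, r2, r1  regs=(0,1,0,14,13,3,8)
  step pc=4: xori  r6, r1, 15  regs=(0,1,0,14,13,3,14)
  step pc=5: bne  r1, r0, L8  cond=T  regs=(0,1,0,14,13,3,14)
  step pc=6: ori   r1, r4, 6  regs=(0,15,0,14,13,3,14)
  step pc=8: andi  r6, r1, 0  regs=(0,15,0,14,13,3,0)

r0=0 r1=15 r2=0 r3=14 r4=13 r5=3 r6=0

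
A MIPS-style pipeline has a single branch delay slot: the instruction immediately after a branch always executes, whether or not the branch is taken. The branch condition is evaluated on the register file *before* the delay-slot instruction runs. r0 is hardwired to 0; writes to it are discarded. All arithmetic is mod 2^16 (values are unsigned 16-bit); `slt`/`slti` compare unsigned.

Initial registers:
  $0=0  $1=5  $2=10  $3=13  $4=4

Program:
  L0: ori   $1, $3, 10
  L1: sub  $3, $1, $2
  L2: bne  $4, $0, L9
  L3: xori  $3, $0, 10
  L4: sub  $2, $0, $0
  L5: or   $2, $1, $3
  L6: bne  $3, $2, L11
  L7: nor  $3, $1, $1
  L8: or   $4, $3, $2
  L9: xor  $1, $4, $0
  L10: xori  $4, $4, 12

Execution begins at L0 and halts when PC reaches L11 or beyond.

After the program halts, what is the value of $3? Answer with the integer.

#0 ori   $1, $3, 10 ; 0/15/10/13/4
#1 sub  $3, $1, $2 ; 0/15/10/5/4
#2 bne  $4, $0, L9 ; 0/15/10/5/4 ; →target
#3 xori  $3, $0, 10 ; 0/15/10/10/4
#9 xor  $1, $4, $0 ; 0/4/10/10/4
#10 xori  $4, $4, 12 ; 0/4/10/10/8

10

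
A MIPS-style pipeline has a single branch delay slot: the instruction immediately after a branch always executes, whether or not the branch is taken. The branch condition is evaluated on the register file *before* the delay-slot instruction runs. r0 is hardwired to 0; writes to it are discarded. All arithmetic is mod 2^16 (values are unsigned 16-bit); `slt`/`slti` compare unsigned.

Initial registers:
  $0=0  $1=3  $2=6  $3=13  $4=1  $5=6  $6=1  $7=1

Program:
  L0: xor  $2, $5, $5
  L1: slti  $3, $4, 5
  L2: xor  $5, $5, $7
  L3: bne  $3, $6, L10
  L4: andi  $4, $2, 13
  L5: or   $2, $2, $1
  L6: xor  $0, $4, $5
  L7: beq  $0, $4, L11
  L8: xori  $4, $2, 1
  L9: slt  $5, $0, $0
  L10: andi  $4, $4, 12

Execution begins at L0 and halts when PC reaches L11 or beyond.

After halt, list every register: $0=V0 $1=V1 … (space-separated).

PC=0  xor  $2, $5, $5        | $0=0 $1=3 $2=0 $3=13 $4=1 $5=6 $6=1 $7=1
PC=1  slti  $3, $4, 5        | $0=0 $1=3 $2=0 $3=1 $4=1 $5=6 $6=1 $7=1
PC=2  xor  $5, $5, $7        | $0=0 $1=3 $2=0 $3=1 $4=1 $5=7 $6=1 $7=1
PC=3  bne  $3, $6, L10       | $0=0 $1=3 $2=0 $3=1 $4=1 $5=7 $6=1 $7=1  [not taken]
PC=4  andi  $4, $2, 13       | $0=0 $1=3 $2=0 $3=1 $4=0 $5=7 $6=1 $7=1
PC=5  or   $2, $2, $1        | $0=0 $1=3 $2=3 $3=1 $4=0 $5=7 $6=1 $7=1
PC=6  xor  $0, $4, $5        | $0=0 $1=3 $2=3 $3=1 $4=0 $5=7 $6=1 $7=1
PC=7  beq  $0, $4, L11       | $0=0 $1=3 $2=3 $3=1 $4=0 $5=7 $6=1 $7=1  [TAKEN]
PC=8  xori  $4, $2, 1        | $0=0 $1=3 $2=3 $3=1 $4=2 $5=7 $6=1 $7=1

$0=0 $1=3 $2=3 $3=1 $4=2 $5=7 $6=1 $7=1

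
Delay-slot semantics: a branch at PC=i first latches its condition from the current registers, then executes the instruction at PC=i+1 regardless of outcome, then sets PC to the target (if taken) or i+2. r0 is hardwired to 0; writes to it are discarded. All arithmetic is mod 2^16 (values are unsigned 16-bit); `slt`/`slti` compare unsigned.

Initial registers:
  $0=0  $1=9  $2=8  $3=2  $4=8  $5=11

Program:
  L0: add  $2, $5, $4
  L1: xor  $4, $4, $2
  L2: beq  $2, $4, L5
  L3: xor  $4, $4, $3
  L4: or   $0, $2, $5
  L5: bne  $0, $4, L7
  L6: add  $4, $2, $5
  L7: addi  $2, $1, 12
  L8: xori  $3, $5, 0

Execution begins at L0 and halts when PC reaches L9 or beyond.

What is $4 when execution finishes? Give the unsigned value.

30

PC=0  add  $2, $5, $4        | $0=0 $1=9 $2=19 $3=2 $4=8 $5=11
PC=1  xor  $4, $4, $2        | $0=0 $1=9 $2=19 $3=2 $4=27 $5=11
PC=2  beq  $2, $4, L5        | $0=0 $1=9 $2=19 $3=2 $4=27 $5=11  [not taken]
PC=3  xor  $4, $4, $3        | $0=0 $1=9 $2=19 $3=2 $4=25 $5=11
PC=4  or   $0, $2, $5        | $0=0 $1=9 $2=19 $3=2 $4=25 $5=11
PC=5  bne  $0, $4, L7        | $0=0 $1=9 $2=19 $3=2 $4=25 $5=11  [TAKEN]
PC=6  add  $4, $2, $5        | $0=0 $1=9 $2=19 $3=2 $4=30 $5=11
PC=7  addi  $2, $1, 12       | $0=0 $1=9 $2=21 $3=2 $4=30 $5=11
PC=8  xori  $3, $5, 0        | $0=0 $1=9 $2=21 $3=11 $4=30 $5=11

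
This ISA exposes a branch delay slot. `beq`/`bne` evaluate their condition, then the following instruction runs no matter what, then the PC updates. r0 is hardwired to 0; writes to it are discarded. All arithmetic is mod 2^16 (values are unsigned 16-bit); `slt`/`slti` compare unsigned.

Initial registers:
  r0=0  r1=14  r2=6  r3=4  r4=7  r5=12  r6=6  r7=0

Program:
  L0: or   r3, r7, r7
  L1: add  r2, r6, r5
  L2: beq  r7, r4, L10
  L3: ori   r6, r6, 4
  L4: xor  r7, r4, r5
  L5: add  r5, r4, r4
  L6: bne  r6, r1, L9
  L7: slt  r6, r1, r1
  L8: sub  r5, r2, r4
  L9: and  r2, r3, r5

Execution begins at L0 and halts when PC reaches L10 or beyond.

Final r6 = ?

  step pc=0: or   r3, r7, r7  regs=(0,14,6,0,7,12,6,0)
  step pc=1: add  r2, r6, r5  regs=(0,14,18,0,7,12,6,0)
  step pc=2: beq  r7, r4, L10  cond=F  regs=(0,14,18,0,7,12,6,0)
  step pc=3: ori   r6, r6, 4  regs=(0,14,18,0,7,12,6,0)
  step pc=4: xor  r7, r4, r5  regs=(0,14,18,0,7,12,6,11)
  step pc=5: add  r5, r4, r4  regs=(0,14,18,0,7,14,6,11)
  step pc=6: bne  r6, r1, L9  cond=T  regs=(0,14,18,0,7,14,6,11)
  step pc=7: slt  r6, r1, r1  regs=(0,14,18,0,7,14,0,11)
  step pc=9: and  r2, r3, r5  regs=(0,14,0,0,7,14,0,11)

0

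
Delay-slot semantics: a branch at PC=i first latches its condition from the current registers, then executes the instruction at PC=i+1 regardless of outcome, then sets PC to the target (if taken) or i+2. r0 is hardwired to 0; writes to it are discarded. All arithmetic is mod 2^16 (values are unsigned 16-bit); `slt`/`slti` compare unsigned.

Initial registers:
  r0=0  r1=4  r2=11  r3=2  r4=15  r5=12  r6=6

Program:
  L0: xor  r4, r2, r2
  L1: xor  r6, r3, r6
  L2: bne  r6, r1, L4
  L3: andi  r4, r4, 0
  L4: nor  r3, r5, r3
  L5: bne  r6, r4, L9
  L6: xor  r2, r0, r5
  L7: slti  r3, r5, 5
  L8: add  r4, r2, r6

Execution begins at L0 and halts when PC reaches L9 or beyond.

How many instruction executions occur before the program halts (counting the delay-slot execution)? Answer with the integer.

7

[0] xor  r4, r2, r2  →  {r0:0, r1:4, r2:11, r3:2, r4:0, r5:12, r6:6}
[1] xor  r6, r3, r6  →  {r0:0, r1:4, r2:11, r3:2, r4:0, r5:12, r6:4}
[2] bne  r6, r1, L4  →  {r0:0, r1:4, r2:11, r3:2, r4:0, r5:12, r6:4}  ⟨branch fallthrough⟩
[3] andi  r4, r4, 0  →  {r0:0, r1:4, r2:11, r3:2, r4:0, r5:12, r6:4}
[4] nor  r3, r5, r3  →  {r0:0, r1:4, r2:11, r3:65521, r4:0, r5:12, r6:4}
[5] bne  r6, r4, L9  →  {r0:0, r1:4, r2:11, r3:65521, r4:0, r5:12, r6:4}  ⟨branch taken⟩
[6] xor  r2, r0, r5  →  {r0:0, r1:4, r2:12, r3:65521, r4:0, r5:12, r6:4}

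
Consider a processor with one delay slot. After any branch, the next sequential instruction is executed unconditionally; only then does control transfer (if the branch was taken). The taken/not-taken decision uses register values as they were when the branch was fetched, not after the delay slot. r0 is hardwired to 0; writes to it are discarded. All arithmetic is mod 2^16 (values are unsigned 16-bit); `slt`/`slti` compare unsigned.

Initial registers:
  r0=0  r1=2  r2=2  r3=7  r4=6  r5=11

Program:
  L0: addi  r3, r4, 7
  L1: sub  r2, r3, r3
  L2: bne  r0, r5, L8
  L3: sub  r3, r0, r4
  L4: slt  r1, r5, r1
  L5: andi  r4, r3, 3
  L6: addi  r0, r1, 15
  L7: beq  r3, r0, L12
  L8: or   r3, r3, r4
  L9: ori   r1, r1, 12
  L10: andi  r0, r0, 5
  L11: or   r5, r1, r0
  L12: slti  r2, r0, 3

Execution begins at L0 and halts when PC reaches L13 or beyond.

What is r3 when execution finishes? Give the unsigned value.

65534

#0 addi  r3, r4, 7 ; 0/2/2/13/6/11
#1 sub  r2, r3, r3 ; 0/2/0/13/6/11
#2 bne  r0, r5, L8 ; 0/2/0/13/6/11 ; →target
#3 sub  r3, r0, r4 ; 0/2/0/65530/6/11
#8 or   r3, r3, r4 ; 0/2/0/65534/6/11
#9 ori   r1, r1, 12 ; 0/14/0/65534/6/11
#10 andi  r0, r0, 5 ; 0/14/0/65534/6/11
#11 or   r5, r1, r0 ; 0/14/0/65534/6/14
#12 slti  r2, r0, 3 ; 0/14/1/65534/6/14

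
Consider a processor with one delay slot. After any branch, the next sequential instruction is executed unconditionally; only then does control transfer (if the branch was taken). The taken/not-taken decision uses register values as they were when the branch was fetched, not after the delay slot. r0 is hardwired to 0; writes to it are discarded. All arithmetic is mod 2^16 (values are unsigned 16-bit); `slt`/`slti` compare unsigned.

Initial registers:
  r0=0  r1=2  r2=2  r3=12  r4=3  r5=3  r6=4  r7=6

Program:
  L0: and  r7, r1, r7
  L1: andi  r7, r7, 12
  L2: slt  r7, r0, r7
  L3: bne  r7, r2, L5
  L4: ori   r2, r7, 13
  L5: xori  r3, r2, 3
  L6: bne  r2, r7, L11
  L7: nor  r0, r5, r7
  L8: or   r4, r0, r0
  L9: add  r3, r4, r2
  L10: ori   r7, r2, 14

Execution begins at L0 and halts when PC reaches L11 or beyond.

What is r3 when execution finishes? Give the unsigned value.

14

PC=0  and  r7, r1, r7        | r0=0 r1=2 r2=2 r3=12 r4=3 r5=3 r6=4 r7=2
PC=1  andi  r7, r7, 12       | r0=0 r1=2 r2=2 r3=12 r4=3 r5=3 r6=4 r7=0
PC=2  slt  r7, r0, r7        | r0=0 r1=2 r2=2 r3=12 r4=3 r5=3 r6=4 r7=0
PC=3  bne  r7, r2, L5        | r0=0 r1=2 r2=2 r3=12 r4=3 r5=3 r6=4 r7=0  [TAKEN]
PC=4  ori   r2, r7, 13       | r0=0 r1=2 r2=13 r3=12 r4=3 r5=3 r6=4 r7=0
PC=5  xori  r3, r2, 3        | r0=0 r1=2 r2=13 r3=14 r4=3 r5=3 r6=4 r7=0
PC=6  bne  r2, r7, L11       | r0=0 r1=2 r2=13 r3=14 r4=3 r5=3 r6=4 r7=0  [TAKEN]
PC=7  nor  r0, r5, r7        | r0=0 r1=2 r2=13 r3=14 r4=3 r5=3 r6=4 r7=0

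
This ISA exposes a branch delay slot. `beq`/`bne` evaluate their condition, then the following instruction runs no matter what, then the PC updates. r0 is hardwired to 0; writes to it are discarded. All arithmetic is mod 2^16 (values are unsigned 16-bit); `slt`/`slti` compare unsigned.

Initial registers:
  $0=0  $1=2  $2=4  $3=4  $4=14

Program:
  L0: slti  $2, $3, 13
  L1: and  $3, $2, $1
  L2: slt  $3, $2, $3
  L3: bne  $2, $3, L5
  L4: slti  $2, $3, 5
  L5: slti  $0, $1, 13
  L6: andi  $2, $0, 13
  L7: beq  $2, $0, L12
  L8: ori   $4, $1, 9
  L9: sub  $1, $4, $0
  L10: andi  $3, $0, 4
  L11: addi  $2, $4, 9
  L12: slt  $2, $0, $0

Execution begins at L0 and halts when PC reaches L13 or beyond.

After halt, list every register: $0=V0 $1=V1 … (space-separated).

[0] slti  $2, $3, 13  →  {$0:0, $1:2, $2:1, $3:4, $4:14}
[1] and  $3, $2, $1  →  {$0:0, $1:2, $2:1, $3:0, $4:14}
[2] slt  $3, $2, $3  →  {$0:0, $1:2, $2:1, $3:0, $4:14}
[3] bne  $2, $3, L5  →  {$0:0, $1:2, $2:1, $3:0, $4:14}  ⟨branch taken⟩
[4] slti  $2, $3, 5  →  {$0:0, $1:2, $2:1, $3:0, $4:14}
[5] slti  $0, $1, 13  →  {$0:0, $1:2, $2:1, $3:0, $4:14}
[6] andi  $2, $0, 13  →  {$0:0, $1:2, $2:0, $3:0, $4:14}
[7] beq  $2, $0, L12  →  {$0:0, $1:2, $2:0, $3:0, $4:14}  ⟨branch taken⟩
[8] ori   $4, $1, 9  →  {$0:0, $1:2, $2:0, $3:0, $4:11}
[12] slt  $2, $0, $0  →  {$0:0, $1:2, $2:0, $3:0, $4:11}

$0=0 $1=2 $2=0 $3=0 $4=11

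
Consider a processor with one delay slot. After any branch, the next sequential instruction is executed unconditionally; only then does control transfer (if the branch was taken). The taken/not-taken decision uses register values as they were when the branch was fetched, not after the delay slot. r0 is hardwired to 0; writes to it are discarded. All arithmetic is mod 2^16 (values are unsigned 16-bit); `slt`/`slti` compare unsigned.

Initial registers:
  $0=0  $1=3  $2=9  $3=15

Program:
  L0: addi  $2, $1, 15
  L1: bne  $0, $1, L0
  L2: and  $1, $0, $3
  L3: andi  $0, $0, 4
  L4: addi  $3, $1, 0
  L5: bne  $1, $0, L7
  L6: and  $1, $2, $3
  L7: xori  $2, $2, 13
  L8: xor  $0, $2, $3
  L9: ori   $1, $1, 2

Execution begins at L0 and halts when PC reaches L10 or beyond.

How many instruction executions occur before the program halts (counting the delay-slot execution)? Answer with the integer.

PC=0  addi  $2, $1, 15       | $0=0 $1=3 $2=18 $3=15
PC=1  bne  $0, $1, L0        | $0=0 $1=3 $2=18 $3=15  [TAKEN]
PC=2  and  $1, $0, $3        | $0=0 $1=0 $2=18 $3=15
PC=0  addi  $2, $1, 15       | $0=0 $1=0 $2=15 $3=15
PC=1  bne  $0, $1, L0        | $0=0 $1=0 $2=15 $3=15  [not taken]
PC=2  and  $1, $0, $3        | $0=0 $1=0 $2=15 $3=15
PC=3  andi  $0, $0, 4        | $0=0 $1=0 $2=15 $3=15
PC=4  addi  $3, $1, 0        | $0=0 $1=0 $2=15 $3=0
PC=5  bne  $1, $0, L7        | $0=0 $1=0 $2=15 $3=0  [not taken]
PC=6  and  $1, $2, $3        | $0=0 $1=0 $2=15 $3=0
PC=7  xori  $2, $2, 13       | $0=0 $1=0 $2=2 $3=0
PC=8  xor  $0, $2, $3        | $0=0 $1=0 $2=2 $3=0
PC=9  ori   $1, $1, 2        | $0=0 $1=2 $2=2 $3=0

13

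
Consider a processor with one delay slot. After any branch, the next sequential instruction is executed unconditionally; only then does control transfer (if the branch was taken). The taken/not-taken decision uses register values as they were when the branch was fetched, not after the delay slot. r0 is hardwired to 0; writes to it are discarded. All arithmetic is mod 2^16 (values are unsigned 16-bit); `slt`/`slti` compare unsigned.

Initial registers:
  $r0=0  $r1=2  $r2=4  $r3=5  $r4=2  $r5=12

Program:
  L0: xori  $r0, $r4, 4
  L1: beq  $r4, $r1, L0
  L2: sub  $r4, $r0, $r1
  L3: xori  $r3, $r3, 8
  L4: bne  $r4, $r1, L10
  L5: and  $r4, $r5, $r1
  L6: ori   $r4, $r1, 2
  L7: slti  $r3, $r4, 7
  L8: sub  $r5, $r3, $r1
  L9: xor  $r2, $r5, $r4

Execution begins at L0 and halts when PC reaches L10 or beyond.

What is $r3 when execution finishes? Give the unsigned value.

13

  step pc=0: xori  $r0, $r4, 4  regs=(0,2,4,5,2,12)
  step pc=1: beq  $r4, $r1, L0  cond=T  regs=(0,2,4,5,2,12)
  step pc=2: sub  $r4, $r0, $r1  regs=(0,2,4,5,65534,12)
  step pc=0: xori  $r0, $r4, 4  regs=(0,2,4,5,65534,12)
  step pc=1: beq  $r4, $r1, L0  cond=F  regs=(0,2,4,5,65534,12)
  step pc=2: sub  $r4, $r0, $r1  regs=(0,2,4,5,65534,12)
  step pc=3: xori  $r3, $r3, 8  regs=(0,2,4,13,65534,12)
  step pc=4: bne  $r4, $r1, L10  cond=T  regs=(0,2,4,13,65534,12)
  step pc=5: and  $r4, $r5, $r1  regs=(0,2,4,13,0,12)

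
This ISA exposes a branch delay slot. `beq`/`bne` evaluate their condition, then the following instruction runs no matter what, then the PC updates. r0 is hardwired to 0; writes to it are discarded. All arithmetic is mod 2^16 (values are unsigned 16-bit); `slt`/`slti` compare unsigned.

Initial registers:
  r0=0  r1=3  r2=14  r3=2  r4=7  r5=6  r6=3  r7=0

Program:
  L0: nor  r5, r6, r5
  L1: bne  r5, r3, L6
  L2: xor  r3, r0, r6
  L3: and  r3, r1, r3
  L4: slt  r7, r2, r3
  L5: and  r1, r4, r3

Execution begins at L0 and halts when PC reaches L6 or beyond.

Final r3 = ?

#0 nor  r5, r6, r5 ; 0/3/14/2/7/65528/3/0
#1 bne  r5, r3, L6 ; 0/3/14/2/7/65528/3/0 ; →target
#2 xor  r3, r0, r6 ; 0/3/14/3/7/65528/3/0

3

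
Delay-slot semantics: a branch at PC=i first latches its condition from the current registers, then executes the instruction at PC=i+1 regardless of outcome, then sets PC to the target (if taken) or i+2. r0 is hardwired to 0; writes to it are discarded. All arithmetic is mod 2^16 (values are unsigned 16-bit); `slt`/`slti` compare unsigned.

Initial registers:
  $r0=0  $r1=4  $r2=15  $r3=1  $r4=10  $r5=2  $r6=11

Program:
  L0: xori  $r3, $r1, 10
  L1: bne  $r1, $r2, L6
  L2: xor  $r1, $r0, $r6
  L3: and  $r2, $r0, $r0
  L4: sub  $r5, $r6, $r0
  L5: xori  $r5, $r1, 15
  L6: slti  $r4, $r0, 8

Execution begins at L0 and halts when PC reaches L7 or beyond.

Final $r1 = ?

PC=0  xori  $r3, $r1, 10     | $r0=0 $r1=4 $r2=15 $r3=14 $r4=10 $r5=2 $r6=11
PC=1  bne  $r1, $r2, L6      | $r0=0 $r1=4 $r2=15 $r3=14 $r4=10 $r5=2 $r6=11  [TAKEN]
PC=2  xor  $r1, $r0, $r6     | $r0=0 $r1=11 $r2=15 $r3=14 $r4=10 $r5=2 $r6=11
PC=6  slti  $r4, $r0, 8      | $r0=0 $r1=11 $r2=15 $r3=14 $r4=1 $r5=2 $r6=11

11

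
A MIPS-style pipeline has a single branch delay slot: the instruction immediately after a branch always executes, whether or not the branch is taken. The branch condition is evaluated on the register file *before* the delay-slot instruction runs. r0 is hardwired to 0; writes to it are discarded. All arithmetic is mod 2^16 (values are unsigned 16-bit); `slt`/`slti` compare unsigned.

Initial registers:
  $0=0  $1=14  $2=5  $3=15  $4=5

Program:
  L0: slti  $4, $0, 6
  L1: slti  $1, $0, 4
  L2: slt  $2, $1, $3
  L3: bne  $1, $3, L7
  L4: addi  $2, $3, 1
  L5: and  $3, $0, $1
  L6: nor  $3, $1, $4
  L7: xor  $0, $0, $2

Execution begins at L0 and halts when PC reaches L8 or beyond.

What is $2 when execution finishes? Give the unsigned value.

  step pc=0: slti  $4, $0, 6  regs=(0,14,5,15,1)
  step pc=1: slti  $1, $0, 4  regs=(0,1,5,15,1)
  step pc=2: slt  $2, $1, $3  regs=(0,1,1,15,1)
  step pc=3: bne  $1, $3, L7  cond=T  regs=(0,1,1,15,1)
  step pc=4: addi  $2, $3, 1  regs=(0,1,16,15,1)
  step pc=7: xor  $0, $0, $2  regs=(0,1,16,15,1)

16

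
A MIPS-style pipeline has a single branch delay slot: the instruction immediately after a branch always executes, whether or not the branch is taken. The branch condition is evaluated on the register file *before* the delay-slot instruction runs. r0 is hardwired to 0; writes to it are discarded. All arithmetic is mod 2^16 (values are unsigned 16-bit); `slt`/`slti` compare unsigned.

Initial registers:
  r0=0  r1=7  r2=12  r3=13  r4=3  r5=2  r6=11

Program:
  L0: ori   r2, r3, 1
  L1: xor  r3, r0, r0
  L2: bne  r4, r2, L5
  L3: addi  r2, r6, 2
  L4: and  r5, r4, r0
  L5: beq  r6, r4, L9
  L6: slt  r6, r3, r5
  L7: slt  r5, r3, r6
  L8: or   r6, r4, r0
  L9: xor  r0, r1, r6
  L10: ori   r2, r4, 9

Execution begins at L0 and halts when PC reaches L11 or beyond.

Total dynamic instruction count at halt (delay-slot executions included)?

[0] ori   r2, r3, 1  →  {r0:0, r1:7, r2:13, r3:13, r4:3, r5:2, r6:11}
[1] xor  r3, r0, r0  →  {r0:0, r1:7, r2:13, r3:0, r4:3, r5:2, r6:11}
[2] bne  r4, r2, L5  →  {r0:0, r1:7, r2:13, r3:0, r4:3, r5:2, r6:11}  ⟨branch taken⟩
[3] addi  r2, r6, 2  →  {r0:0, r1:7, r2:13, r3:0, r4:3, r5:2, r6:11}
[5] beq  r6, r4, L9  →  {r0:0, r1:7, r2:13, r3:0, r4:3, r5:2, r6:11}  ⟨branch fallthrough⟩
[6] slt  r6, r3, r5  →  {r0:0, r1:7, r2:13, r3:0, r4:3, r5:2, r6:1}
[7] slt  r5, r3, r6  →  {r0:0, r1:7, r2:13, r3:0, r4:3, r5:1, r6:1}
[8] or   r6, r4, r0  →  {r0:0, r1:7, r2:13, r3:0, r4:3, r5:1, r6:3}
[9] xor  r0, r1, r6  →  {r0:0, r1:7, r2:13, r3:0, r4:3, r5:1, r6:3}
[10] ori   r2, r4, 9  →  {r0:0, r1:7, r2:11, r3:0, r4:3, r5:1, r6:3}

10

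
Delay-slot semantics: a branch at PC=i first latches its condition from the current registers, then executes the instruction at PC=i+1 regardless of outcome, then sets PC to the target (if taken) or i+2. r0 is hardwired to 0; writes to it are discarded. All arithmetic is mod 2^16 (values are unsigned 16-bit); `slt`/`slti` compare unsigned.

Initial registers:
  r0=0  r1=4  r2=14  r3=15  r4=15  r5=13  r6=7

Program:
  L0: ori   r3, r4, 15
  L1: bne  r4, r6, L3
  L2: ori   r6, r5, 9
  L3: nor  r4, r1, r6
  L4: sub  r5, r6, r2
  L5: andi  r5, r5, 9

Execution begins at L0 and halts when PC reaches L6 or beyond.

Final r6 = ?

13

PC=0  ori   r3, r4, 15       | r0=0 r1=4 r2=14 r3=15 r4=15 r5=13 r6=7
PC=1  bne  r4, r6, L3        | r0=0 r1=4 r2=14 r3=15 r4=15 r5=13 r6=7  [TAKEN]
PC=2  ori   r6, r5, 9        | r0=0 r1=4 r2=14 r3=15 r4=15 r5=13 r6=13
PC=3  nor  r4, r1, r6        | r0=0 r1=4 r2=14 r3=15 r4=65522 r5=13 r6=13
PC=4  sub  r5, r6, r2        | r0=0 r1=4 r2=14 r3=15 r4=65522 r5=65535 r6=13
PC=5  andi  r5, r5, 9        | r0=0 r1=4 r2=14 r3=15 r4=65522 r5=9 r6=13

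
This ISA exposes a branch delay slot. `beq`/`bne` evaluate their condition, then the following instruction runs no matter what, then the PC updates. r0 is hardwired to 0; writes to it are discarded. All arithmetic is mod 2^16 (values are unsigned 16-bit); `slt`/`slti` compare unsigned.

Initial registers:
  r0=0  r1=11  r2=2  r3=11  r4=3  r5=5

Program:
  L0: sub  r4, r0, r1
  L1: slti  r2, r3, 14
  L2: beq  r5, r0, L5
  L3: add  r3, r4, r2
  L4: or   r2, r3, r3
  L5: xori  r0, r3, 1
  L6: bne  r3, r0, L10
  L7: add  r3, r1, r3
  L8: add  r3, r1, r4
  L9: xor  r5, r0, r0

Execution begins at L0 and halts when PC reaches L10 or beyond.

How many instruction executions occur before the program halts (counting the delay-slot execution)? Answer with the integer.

8

[0] sub  r4, r0, r1  →  {r0:0, r1:11, r2:2, r3:11, r4:65525, r5:5}
[1] slti  r2, r3, 14  →  {r0:0, r1:11, r2:1, r3:11, r4:65525, r5:5}
[2] beq  r5, r0, L5  →  {r0:0, r1:11, r2:1, r3:11, r4:65525, r5:5}  ⟨branch fallthrough⟩
[3] add  r3, r4, r2  →  {r0:0, r1:11, r2:1, r3:65526, r4:65525, r5:5}
[4] or   r2, r3, r3  →  {r0:0, r1:11, r2:65526, r3:65526, r4:65525, r5:5}
[5] xori  r0, r3, 1  →  {r0:0, r1:11, r2:65526, r3:65526, r4:65525, r5:5}
[6] bne  r3, r0, L10  →  {r0:0, r1:11, r2:65526, r3:65526, r4:65525, r5:5}  ⟨branch taken⟩
[7] add  r3, r1, r3  →  {r0:0, r1:11, r2:65526, r3:1, r4:65525, r5:5}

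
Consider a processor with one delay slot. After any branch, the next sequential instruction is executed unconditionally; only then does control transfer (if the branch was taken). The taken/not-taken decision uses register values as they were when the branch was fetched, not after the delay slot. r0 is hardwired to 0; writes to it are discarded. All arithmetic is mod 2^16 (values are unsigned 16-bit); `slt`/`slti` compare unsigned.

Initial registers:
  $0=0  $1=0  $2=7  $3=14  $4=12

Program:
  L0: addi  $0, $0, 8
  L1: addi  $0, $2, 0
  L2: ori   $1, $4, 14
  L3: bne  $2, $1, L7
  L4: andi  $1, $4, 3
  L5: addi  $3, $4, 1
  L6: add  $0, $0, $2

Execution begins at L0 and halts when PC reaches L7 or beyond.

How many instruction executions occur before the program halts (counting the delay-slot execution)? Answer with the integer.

5

[0] addi  $0, $0, 8  →  {$0:0, $1:0, $2:7, $3:14, $4:12}
[1] addi  $0, $2, 0  →  {$0:0, $1:0, $2:7, $3:14, $4:12}
[2] ori   $1, $4, 14  →  {$0:0, $1:14, $2:7, $3:14, $4:12}
[3] bne  $2, $1, L7  →  {$0:0, $1:14, $2:7, $3:14, $4:12}  ⟨branch taken⟩
[4] andi  $1, $4, 3  →  {$0:0, $1:0, $2:7, $3:14, $4:12}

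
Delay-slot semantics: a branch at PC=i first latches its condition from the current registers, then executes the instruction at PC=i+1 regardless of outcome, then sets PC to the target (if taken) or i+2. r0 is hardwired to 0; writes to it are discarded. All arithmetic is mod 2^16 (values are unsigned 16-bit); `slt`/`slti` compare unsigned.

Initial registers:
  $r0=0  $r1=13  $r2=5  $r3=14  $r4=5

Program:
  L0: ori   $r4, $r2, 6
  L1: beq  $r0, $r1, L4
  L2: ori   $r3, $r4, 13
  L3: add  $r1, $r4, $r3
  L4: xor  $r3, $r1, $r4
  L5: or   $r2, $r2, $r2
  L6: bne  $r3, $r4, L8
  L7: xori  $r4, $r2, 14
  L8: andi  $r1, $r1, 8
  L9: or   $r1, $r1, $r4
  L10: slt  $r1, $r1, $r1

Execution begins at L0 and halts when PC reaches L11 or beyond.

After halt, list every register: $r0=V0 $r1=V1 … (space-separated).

$r0=0 $r1=0 $r2=5 $r3=17 $r4=11

#0 ori   $r4, $r2, 6 ; 0/13/5/14/7
#1 beq  $r0, $r1, L4 ; 0/13/5/14/7 ; →fallthru
#2 ori   $r3, $r4, 13 ; 0/13/5/15/7
#3 add  $r1, $r4, $r3 ; 0/22/5/15/7
#4 xor  $r3, $r1, $r4 ; 0/22/5/17/7
#5 or   $r2, $r2, $r2 ; 0/22/5/17/7
#6 bne  $r3, $r4, L8 ; 0/22/5/17/7 ; →target
#7 xori  $r4, $r2, 14 ; 0/22/5/17/11
#8 andi  $r1, $r1, 8 ; 0/0/5/17/11
#9 or   $r1, $r1, $r4 ; 0/11/5/17/11
#10 slt  $r1, $r1, $r1 ; 0/0/5/17/11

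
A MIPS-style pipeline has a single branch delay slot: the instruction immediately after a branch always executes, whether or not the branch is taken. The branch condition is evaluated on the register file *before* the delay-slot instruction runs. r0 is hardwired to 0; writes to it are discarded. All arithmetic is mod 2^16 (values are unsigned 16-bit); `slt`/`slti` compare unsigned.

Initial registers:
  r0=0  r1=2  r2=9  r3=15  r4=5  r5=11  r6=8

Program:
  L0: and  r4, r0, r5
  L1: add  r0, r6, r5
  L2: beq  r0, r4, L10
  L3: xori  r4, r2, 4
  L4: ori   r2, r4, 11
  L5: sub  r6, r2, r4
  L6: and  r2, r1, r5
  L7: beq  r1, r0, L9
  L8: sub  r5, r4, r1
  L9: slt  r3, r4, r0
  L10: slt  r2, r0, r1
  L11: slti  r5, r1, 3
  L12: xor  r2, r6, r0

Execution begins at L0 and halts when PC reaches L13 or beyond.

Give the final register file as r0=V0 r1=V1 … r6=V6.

r0=0 r1=2 r2=8 r3=15 r4=13 r5=1 r6=8

#0 and  r4, r0, r5 ; 0/2/9/15/0/11/8
#1 add  r0, r6, r5 ; 0/2/9/15/0/11/8
#2 beq  r0, r4, L10 ; 0/2/9/15/0/11/8 ; →target
#3 xori  r4, r2, 4 ; 0/2/9/15/13/11/8
#10 slt  r2, r0, r1 ; 0/2/1/15/13/11/8
#11 slti  r5, r1, 3 ; 0/2/1/15/13/1/8
#12 xor  r2, r6, r0 ; 0/2/8/15/13/1/8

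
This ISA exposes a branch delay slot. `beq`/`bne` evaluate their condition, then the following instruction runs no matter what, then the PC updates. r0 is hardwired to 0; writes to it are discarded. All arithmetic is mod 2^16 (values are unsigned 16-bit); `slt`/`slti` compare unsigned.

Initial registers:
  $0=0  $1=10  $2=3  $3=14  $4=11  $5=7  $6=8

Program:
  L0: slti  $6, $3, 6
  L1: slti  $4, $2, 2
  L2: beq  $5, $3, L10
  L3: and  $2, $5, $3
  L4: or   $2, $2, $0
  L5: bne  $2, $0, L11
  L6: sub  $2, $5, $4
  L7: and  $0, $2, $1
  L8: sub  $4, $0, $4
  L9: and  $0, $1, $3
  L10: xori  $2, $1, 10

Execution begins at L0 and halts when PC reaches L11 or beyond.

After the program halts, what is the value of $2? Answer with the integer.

PC=0  slti  $6, $3, 6        | $0=0 $1=10 $2=3 $3=14 $4=11 $5=7 $6=0
PC=1  slti  $4, $2, 2        | $0=0 $1=10 $2=3 $3=14 $4=0 $5=7 $6=0
PC=2  beq  $5, $3, L10       | $0=0 $1=10 $2=3 $3=14 $4=0 $5=7 $6=0  [not taken]
PC=3  and  $2, $5, $3        | $0=0 $1=10 $2=6 $3=14 $4=0 $5=7 $6=0
PC=4  or   $2, $2, $0        | $0=0 $1=10 $2=6 $3=14 $4=0 $5=7 $6=0
PC=5  bne  $2, $0, L11       | $0=0 $1=10 $2=6 $3=14 $4=0 $5=7 $6=0  [TAKEN]
PC=6  sub  $2, $5, $4        | $0=0 $1=10 $2=7 $3=14 $4=0 $5=7 $6=0

7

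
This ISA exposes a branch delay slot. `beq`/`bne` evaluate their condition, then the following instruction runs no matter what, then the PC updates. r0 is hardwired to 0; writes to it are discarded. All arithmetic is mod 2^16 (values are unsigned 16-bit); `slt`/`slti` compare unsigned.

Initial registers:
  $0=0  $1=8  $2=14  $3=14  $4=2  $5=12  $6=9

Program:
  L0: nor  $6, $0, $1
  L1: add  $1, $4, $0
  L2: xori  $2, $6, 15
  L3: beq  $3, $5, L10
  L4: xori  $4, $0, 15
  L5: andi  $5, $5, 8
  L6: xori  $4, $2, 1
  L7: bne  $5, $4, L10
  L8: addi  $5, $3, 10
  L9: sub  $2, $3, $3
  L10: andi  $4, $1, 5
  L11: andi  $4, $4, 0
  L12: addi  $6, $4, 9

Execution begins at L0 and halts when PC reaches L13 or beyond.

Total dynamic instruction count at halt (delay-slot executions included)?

  step pc=0: nor  $6, $0, $1  regs=(0,8,14,14,2,12,65527)
  step pc=1: add  $1, $4, $0  regs=(0,2,14,14,2,12,65527)
  step pc=2: xori  $2, $6, 15  regs=(0,2,65528,14,2,12,65527)
  step pc=3: beq  $3, $5, L10  cond=F  regs=(0,2,65528,14,2,12,65527)
  step pc=4: xori  $4, $0, 15  regs=(0,2,65528,14,15,12,65527)
  step pc=5: andi  $5, $5, 8  regs=(0,2,65528,14,15,8,65527)
  step pc=6: xori  $4, $2, 1  regs=(0,2,65528,14,65529,8,65527)
  step pc=7: bne  $5, $4, L10  cond=T  regs=(0,2,65528,14,65529,8,65527)
  step pc=8: addi  $5, $3, 10  regs=(0,2,65528,14,65529,24,65527)
  step pc=10: andi  $4, $1, 5  regs=(0,2,65528,14,0,24,65527)
  step pc=11: andi  $4, $4, 0  regs=(0,2,65528,14,0,24,65527)
  step pc=12: addi  $6, $4, 9  regs=(0,2,65528,14,0,24,9)

12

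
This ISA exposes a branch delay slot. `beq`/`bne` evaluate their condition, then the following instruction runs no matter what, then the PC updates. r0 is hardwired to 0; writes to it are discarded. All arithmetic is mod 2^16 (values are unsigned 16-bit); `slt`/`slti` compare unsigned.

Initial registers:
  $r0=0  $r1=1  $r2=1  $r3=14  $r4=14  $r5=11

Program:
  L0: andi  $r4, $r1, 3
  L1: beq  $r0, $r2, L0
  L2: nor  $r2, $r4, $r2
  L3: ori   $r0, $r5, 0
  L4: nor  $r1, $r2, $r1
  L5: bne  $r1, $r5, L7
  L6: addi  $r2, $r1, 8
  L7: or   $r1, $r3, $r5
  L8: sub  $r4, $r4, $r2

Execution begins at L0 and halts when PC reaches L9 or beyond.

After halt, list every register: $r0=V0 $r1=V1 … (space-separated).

$r0=0 $r1=15 $r2=8 $r3=14 $r4=65529 $r5=11

[0] andi  $r4, $r1, 3  →  {$r0:0, $r1:1, $r2:1, $r3:14, $r4:1, $r5:11}
[1] beq  $r0, $r2, L0  →  {$r0:0, $r1:1, $r2:1, $r3:14, $r4:1, $r5:11}  ⟨branch fallthrough⟩
[2] nor  $r2, $r4, $r2  →  {$r0:0, $r1:1, $r2:65534, $r3:14, $r4:1, $r5:11}
[3] ori   $r0, $r5, 0  →  {$r0:0, $r1:1, $r2:65534, $r3:14, $r4:1, $r5:11}
[4] nor  $r1, $r2, $r1  →  {$r0:0, $r1:0, $r2:65534, $r3:14, $r4:1, $r5:11}
[5] bne  $r1, $r5, L7  →  {$r0:0, $r1:0, $r2:65534, $r3:14, $r4:1, $r5:11}  ⟨branch taken⟩
[6] addi  $r2, $r1, 8  →  {$r0:0, $r1:0, $r2:8, $r3:14, $r4:1, $r5:11}
[7] or   $r1, $r3, $r5  →  {$r0:0, $r1:15, $r2:8, $r3:14, $r4:1, $r5:11}
[8] sub  $r4, $r4, $r2  →  {$r0:0, $r1:15, $r2:8, $r3:14, $r4:65529, $r5:11}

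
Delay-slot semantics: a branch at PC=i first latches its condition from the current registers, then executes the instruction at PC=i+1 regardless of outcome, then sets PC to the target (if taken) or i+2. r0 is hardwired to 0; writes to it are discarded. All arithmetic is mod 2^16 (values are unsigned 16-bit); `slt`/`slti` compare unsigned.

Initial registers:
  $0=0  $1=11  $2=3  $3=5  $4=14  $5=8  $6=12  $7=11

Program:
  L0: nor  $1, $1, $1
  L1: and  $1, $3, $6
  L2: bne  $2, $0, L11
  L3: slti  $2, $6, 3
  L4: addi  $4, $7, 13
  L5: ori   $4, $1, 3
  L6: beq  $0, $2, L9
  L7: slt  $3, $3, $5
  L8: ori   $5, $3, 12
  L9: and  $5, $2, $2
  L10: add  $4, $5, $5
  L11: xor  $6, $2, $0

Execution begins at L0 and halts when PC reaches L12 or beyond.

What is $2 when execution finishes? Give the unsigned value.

0

[0] nor  $1, $1, $1  →  {$0:0, $1:65524, $2:3, $3:5, $4:14, $5:8, $6:12, $7:11}
[1] and  $1, $3, $6  →  {$0:0, $1:4, $2:3, $3:5, $4:14, $5:8, $6:12, $7:11}
[2] bne  $2, $0, L11  →  {$0:0, $1:4, $2:3, $3:5, $4:14, $5:8, $6:12, $7:11}  ⟨branch taken⟩
[3] slti  $2, $6, 3  →  {$0:0, $1:4, $2:0, $3:5, $4:14, $5:8, $6:12, $7:11}
[11] xor  $6, $2, $0  →  {$0:0, $1:4, $2:0, $3:5, $4:14, $5:8, $6:0, $7:11}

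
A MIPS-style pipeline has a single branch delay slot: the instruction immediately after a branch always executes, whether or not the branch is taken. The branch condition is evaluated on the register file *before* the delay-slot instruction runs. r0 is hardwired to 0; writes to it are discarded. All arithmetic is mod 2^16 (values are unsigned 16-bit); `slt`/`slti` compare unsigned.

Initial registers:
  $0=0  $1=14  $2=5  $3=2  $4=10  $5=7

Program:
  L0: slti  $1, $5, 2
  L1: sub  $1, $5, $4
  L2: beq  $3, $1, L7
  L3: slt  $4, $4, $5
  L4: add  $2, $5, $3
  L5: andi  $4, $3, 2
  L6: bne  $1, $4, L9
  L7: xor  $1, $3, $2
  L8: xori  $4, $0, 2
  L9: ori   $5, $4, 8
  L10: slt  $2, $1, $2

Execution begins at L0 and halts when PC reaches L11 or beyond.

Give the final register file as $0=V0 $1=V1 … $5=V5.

$0=0 $1=11 $2=0 $3=2 $4=2 $5=10

  step pc=0: slti  $1, $5, 2  regs=(0,0,5,2,10,7)
  step pc=1: sub  $1, $5, $4  regs=(0,65533,5,2,10,7)
  step pc=2: beq  $3, $1, L7  cond=F  regs=(0,65533,5,2,10,7)
  step pc=3: slt  $4, $4, $5  regs=(0,65533,5,2,0,7)
  step pc=4: add  $2, $5, $3  regs=(0,65533,9,2,0,7)
  step pc=5: andi  $4, $3, 2  regs=(0,65533,9,2,2,7)
  step pc=6: bne  $1, $4, L9  cond=T  regs=(0,65533,9,2,2,7)
  step pc=7: xor  $1, $3, $2  regs=(0,11,9,2,2,7)
  step pc=9: ori   $5, $4, 8  regs=(0,11,9,2,2,10)
  step pc=10: slt  $2, $1, $2  regs=(0,11,0,2,2,10)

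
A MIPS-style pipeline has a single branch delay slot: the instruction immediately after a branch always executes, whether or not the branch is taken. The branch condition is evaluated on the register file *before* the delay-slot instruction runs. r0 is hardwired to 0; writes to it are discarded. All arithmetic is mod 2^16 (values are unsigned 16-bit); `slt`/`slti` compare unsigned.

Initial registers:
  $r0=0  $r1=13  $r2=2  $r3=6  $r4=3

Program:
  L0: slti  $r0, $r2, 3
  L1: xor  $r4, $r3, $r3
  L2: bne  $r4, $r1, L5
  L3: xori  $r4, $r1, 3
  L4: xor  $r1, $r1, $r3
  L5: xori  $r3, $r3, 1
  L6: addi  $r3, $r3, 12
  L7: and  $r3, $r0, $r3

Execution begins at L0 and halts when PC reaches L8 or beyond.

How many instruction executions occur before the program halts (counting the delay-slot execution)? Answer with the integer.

7

#0 slti  $r0, $r2, 3 ; 0/13/2/6/3
#1 xor  $r4, $r3, $r3 ; 0/13/2/6/0
#2 bne  $r4, $r1, L5 ; 0/13/2/6/0 ; →target
#3 xori  $r4, $r1, 3 ; 0/13/2/6/14
#5 xori  $r3, $r3, 1 ; 0/13/2/7/14
#6 addi  $r3, $r3, 12 ; 0/13/2/19/14
#7 and  $r3, $r0, $r3 ; 0/13/2/0/14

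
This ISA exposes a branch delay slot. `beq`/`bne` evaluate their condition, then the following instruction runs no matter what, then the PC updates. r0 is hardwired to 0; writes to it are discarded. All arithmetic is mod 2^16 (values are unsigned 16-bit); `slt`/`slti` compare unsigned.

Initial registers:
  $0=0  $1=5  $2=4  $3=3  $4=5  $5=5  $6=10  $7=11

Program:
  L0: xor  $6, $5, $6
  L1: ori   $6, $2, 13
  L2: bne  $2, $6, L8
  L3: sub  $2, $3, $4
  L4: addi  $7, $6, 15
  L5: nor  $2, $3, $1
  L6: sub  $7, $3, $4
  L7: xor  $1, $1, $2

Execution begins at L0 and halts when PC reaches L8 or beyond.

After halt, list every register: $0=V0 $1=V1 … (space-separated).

#0 xor  $6, $5, $6 ; 0/5/4/3/5/5/15/11
#1 ori   $6, $2, 13 ; 0/5/4/3/5/5/13/11
#2 bne  $2, $6, L8 ; 0/5/4/3/5/5/13/11 ; →target
#3 sub  $2, $3, $4 ; 0/5/65534/3/5/5/13/11

$0=0 $1=5 $2=65534 $3=3 $4=5 $5=5 $6=13 $7=11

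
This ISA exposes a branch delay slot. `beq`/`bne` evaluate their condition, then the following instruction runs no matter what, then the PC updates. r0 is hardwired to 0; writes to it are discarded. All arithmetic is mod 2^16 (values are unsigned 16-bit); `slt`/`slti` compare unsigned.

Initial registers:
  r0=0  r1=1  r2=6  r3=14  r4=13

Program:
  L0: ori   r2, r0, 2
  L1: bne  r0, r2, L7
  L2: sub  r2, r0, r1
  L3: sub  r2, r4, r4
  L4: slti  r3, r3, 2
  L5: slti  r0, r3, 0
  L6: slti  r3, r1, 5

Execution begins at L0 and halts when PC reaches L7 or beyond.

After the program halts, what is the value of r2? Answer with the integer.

#0 ori   r2, r0, 2 ; 0/1/2/14/13
#1 bne  r0, r2, L7 ; 0/1/2/14/13 ; →target
#2 sub  r2, r0, r1 ; 0/1/65535/14/13

65535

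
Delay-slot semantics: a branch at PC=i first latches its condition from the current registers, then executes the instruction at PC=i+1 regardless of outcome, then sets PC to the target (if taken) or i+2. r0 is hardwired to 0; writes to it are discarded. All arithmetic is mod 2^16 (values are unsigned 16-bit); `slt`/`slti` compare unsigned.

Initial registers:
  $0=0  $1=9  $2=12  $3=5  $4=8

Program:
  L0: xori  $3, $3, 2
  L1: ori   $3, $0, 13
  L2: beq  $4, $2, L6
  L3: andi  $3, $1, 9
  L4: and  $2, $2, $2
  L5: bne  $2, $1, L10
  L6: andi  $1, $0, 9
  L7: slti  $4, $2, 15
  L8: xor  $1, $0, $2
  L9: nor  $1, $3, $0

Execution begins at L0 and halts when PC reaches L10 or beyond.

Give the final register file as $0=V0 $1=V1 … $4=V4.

$0=0 $1=0 $2=12 $3=9 $4=8

PC=0  xori  $3, $3, 2        | $0=0 $1=9 $2=12 $3=7 $4=8
PC=1  ori   $3, $0, 13       | $0=0 $1=9 $2=12 $3=13 $4=8
PC=2  beq  $4, $2, L6        | $0=0 $1=9 $2=12 $3=13 $4=8  [not taken]
PC=3  andi  $3, $1, 9        | $0=0 $1=9 $2=12 $3=9 $4=8
PC=4  and  $2, $2, $2        | $0=0 $1=9 $2=12 $3=9 $4=8
PC=5  bne  $2, $1, L10       | $0=0 $1=9 $2=12 $3=9 $4=8  [TAKEN]
PC=6  andi  $1, $0, 9        | $0=0 $1=0 $2=12 $3=9 $4=8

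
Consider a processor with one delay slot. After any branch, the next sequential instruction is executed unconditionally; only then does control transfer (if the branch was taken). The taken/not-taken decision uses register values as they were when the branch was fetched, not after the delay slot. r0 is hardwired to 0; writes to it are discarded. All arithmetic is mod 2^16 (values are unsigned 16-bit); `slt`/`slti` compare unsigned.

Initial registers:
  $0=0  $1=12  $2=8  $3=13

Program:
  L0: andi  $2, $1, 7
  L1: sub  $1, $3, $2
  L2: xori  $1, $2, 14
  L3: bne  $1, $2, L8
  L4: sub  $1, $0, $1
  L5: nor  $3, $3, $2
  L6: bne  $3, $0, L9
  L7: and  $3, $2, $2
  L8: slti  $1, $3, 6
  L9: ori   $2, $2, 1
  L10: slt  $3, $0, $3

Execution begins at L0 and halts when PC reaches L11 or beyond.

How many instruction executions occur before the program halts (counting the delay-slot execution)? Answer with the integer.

8

PC=0  andi  $2, $1, 7        | $0=0 $1=12 $2=4 $3=13
PC=1  sub  $1, $3, $2        | $0=0 $1=9 $2=4 $3=13
PC=2  xori  $1, $2, 14       | $0=0 $1=10 $2=4 $3=13
PC=3  bne  $1, $2, L8        | $0=0 $1=10 $2=4 $3=13  [TAKEN]
PC=4  sub  $1, $0, $1        | $0=0 $1=65526 $2=4 $3=13
PC=8  slti  $1, $3, 6        | $0=0 $1=0 $2=4 $3=13
PC=9  ori   $2, $2, 1        | $0=0 $1=0 $2=5 $3=13
PC=10 slt  $3, $0, $3        | $0=0 $1=0 $2=5 $3=1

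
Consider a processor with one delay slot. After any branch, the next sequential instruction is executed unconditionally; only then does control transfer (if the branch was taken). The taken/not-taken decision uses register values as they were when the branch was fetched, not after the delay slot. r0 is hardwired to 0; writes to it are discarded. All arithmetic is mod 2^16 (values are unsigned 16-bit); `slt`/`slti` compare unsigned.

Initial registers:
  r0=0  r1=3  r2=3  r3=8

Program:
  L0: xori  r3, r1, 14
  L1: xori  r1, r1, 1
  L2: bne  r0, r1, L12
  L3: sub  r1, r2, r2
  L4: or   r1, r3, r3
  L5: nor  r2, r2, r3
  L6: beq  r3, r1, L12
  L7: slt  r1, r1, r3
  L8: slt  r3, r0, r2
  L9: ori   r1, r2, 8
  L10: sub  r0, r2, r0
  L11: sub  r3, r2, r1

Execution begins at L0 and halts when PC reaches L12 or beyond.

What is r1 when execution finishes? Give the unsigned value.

PC=0  xori  r3, r1, 14       | r0=0 r1=3 r2=3 r3=13
PC=1  xori  r1, r1, 1        | r0=0 r1=2 r2=3 r3=13
PC=2  bne  r0, r1, L12       | r0=0 r1=2 r2=3 r3=13  [TAKEN]
PC=3  sub  r1, r2, r2        | r0=0 r1=0 r2=3 r3=13

0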